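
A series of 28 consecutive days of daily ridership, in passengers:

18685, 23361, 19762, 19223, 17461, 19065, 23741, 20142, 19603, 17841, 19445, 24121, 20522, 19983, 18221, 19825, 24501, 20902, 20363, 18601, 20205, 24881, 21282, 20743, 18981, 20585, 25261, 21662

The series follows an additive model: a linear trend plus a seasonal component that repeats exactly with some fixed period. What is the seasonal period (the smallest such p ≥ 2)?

First differences y_{t+1} − y_t: 4676, -3599, -539, -1762, 1604, 4676, -3599, -539, -1762, 1604, 4676, -3599, …
The difference pattern repeats every 5 terms and not for any smaller step, so p = 5.

5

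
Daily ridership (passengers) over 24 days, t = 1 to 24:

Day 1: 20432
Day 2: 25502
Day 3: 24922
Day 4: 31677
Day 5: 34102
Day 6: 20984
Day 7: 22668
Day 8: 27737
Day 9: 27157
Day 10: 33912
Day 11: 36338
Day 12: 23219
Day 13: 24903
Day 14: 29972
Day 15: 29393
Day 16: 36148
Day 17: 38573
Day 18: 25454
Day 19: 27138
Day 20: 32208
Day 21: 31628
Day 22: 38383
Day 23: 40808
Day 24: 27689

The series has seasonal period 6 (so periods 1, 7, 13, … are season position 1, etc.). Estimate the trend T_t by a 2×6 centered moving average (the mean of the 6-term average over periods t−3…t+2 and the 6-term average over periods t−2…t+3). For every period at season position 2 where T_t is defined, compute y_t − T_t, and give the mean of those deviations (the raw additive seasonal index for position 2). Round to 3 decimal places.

Season position 2 occurs at t = 8, 14, 20 (where T_t is defined).
t=8: T_8 = 27946.33333; y_8 − T_8 = 27737 − 27946.33333 = -209.33333
t=14: T_14 = 30181.75000; y_14 − T_14 = 29972 − 30181.75000 = -209.75000
t=20: T_20 = 32416.91667; y_20 − T_20 = 32208 − 32416.91667 = -208.91667
Mean deviation: (-209.33333 + -209.75000 + -208.91667) / 3 = -209.333

-209.333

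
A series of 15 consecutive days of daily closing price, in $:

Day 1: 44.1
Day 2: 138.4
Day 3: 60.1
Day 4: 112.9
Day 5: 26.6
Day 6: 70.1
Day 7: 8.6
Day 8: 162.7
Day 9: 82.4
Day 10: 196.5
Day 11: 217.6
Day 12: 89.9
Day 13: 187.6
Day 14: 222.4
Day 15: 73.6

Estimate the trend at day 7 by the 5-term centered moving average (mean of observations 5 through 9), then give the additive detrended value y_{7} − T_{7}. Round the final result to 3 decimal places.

-61.480

Trend T_7 = (26.6 + 70.1 + 8.6 + 162.7 + 82.4) / 5 = 350.4/5 = 70.08000
Detrended value: 8.6 − 70.08000 = -61.480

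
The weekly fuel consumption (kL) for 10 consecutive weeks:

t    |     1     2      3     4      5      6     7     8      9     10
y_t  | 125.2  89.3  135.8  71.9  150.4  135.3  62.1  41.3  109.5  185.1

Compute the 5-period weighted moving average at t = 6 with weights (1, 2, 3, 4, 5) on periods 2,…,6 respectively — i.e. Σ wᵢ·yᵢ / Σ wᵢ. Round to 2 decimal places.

Weighted sum: 1·89.3 + 2·135.8 + 3·71.9 + 4·150.4 + 5·135.3 = 89.3 + 271.6 + 215.7 + 601.6 + 676.5 = 1854.7
Weight total: 1 + 2 + 3 + 4 + 5 = 15
WMA = 1854.7 / 15 = 123.65

123.65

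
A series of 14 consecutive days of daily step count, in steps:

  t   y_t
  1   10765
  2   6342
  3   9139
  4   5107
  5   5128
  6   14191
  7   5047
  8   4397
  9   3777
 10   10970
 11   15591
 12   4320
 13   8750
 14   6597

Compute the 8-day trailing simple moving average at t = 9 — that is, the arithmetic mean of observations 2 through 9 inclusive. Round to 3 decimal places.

6641.000

Sum of periods 2–9: 6342 + 9139 + 5107 + 5128 + 14191 + 5047 + 4397 + 3777 = 53128
Divide by 8: 53128 / 8 = 6641.000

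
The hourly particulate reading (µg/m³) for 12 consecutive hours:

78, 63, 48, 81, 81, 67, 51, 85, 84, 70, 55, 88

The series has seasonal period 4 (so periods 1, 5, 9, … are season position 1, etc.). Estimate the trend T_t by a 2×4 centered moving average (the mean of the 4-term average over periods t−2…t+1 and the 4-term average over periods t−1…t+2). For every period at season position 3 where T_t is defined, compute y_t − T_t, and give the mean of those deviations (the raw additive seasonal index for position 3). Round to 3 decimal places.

-20.125

Season position 3 occurs at t = 3, 7 (where T_t is defined).
t=3: T_3 = 67.87500; y_3 − T_3 = 48 − 67.87500 = -19.87500
t=7: T_7 = 71.37500; y_7 − T_7 = 51 − 71.37500 = -20.37500
Mean deviation: (-19.87500 + -20.37500) / 2 = -20.125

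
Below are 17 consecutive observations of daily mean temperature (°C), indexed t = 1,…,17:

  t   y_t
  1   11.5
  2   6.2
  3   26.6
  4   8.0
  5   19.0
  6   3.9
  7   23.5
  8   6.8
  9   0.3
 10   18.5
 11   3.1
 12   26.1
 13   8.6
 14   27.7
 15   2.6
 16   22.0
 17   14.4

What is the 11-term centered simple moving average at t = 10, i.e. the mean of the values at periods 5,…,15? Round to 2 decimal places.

Sum of periods 5–15: 19.0 + 3.9 + 23.5 + 6.8 + 0.3 + 18.5 + 3.1 + 26.1 + 8.6 + 27.7 + 2.6 = 140.1
Divide by 11: 140.1 / 11 = 12.74

12.74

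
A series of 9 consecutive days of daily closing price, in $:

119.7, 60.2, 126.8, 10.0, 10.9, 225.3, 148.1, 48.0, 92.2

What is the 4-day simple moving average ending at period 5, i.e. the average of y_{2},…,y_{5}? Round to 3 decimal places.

Sum of periods 2–5: 60.2 + 126.8 + 10.0 + 10.9 = 207.9
Divide by 4: 207.9 / 4 = 51.975

51.975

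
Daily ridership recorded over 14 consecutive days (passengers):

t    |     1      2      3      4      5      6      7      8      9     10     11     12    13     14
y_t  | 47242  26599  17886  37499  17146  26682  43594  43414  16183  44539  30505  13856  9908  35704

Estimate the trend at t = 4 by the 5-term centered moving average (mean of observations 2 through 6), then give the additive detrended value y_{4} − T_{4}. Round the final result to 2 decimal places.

Trend T_4 = (26599 + 17886 + 37499 + 17146 + 26682) / 5 = 125812/5 = 25162.4000
Detrended value: 37499 − 25162.4000 = 12336.60

12336.60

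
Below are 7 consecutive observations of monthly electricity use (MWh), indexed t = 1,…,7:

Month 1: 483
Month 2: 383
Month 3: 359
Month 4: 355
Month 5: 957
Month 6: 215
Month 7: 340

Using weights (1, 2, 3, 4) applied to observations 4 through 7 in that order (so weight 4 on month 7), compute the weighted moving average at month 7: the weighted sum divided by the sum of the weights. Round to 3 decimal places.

Weighted sum: 1·355 + 2·957 + 3·215 + 4·340 = 355 + 1914 + 645 + 1360 = 4274
Weight total: 1 + 2 + 3 + 4 = 10
WMA = 4274 / 10 = 427.400

427.400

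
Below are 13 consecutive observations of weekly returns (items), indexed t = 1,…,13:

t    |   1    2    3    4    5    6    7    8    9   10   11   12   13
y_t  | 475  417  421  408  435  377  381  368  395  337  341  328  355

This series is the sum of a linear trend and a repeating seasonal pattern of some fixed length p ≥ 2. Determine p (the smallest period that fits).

4

First differences y_{t+1} − y_t: -58, 4, -13, 27, -58, 4, -13, 27, -58, 4, …
The difference pattern repeats every 4 terms and not for any smaller step, so p = 4.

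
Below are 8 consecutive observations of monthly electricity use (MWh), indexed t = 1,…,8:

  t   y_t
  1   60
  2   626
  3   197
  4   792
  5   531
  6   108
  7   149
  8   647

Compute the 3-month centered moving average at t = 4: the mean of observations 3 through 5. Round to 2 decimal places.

Sum of periods 3–5: 197 + 792 + 531 = 1520
Divide by 3: 1520 / 3 = 506.67

506.67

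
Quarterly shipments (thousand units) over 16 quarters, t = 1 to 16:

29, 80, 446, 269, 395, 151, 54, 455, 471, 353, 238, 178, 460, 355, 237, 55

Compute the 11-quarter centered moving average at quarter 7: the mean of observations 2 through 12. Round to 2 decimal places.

280.91

Sum of periods 2–12: 80 + 446 + 269 + 395 + 151 + 54 + 455 + 471 + 353 + 238 + 178 = 3090
Divide by 11: 3090 / 11 = 280.91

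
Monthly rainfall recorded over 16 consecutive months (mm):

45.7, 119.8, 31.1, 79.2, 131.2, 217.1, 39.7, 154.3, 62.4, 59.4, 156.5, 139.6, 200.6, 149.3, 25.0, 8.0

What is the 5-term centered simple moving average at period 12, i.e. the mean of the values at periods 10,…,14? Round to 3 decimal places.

Sum of periods 10–14: 59.4 + 156.5 + 139.6 + 200.6 + 149.3 = 705.4
Divide by 5: 705.4 / 5 = 141.080

141.080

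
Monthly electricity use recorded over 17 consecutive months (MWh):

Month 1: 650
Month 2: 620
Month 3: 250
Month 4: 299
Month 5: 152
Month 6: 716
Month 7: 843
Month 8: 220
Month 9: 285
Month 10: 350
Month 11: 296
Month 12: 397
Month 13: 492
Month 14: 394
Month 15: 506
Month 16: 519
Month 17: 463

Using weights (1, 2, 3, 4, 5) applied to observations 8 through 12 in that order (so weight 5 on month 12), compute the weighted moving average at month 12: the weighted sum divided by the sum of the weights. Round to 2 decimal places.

333.93

Weighted sum: 1·220 + 2·285 + 3·350 + 4·296 + 5·397 = 220 + 570 + 1050 + 1184 + 1985 = 5009
Weight total: 1 + 2 + 3 + 4 + 5 = 15
WMA = 5009 / 15 = 333.93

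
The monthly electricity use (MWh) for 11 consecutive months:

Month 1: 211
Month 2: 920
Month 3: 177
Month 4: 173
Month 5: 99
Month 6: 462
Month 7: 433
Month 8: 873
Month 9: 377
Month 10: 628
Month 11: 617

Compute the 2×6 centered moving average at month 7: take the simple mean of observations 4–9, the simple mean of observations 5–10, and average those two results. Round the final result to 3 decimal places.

440.750

Sum over 4–9: 173 + 99 + 462 + 433 + 873 + 377 = 2417
Sum over 5–10: 99 + 462 + 433 + 873 + 377 + 628 = 2872
CMA at t=7 = (2417 + 2872) / (2·6) = 5289 / 12 = 440.750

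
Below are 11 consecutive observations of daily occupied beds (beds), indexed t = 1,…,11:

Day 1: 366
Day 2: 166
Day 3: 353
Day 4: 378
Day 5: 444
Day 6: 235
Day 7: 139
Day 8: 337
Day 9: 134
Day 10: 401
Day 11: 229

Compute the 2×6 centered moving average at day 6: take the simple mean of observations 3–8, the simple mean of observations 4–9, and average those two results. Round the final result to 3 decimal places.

Sum over 3–8: 353 + 378 + 444 + 235 + 139 + 337 = 1886
Sum over 4–9: 378 + 444 + 235 + 139 + 337 + 134 = 1667
CMA at t=6 = (1886 + 1667) / (2·6) = 3553 / 12 = 296.083

296.083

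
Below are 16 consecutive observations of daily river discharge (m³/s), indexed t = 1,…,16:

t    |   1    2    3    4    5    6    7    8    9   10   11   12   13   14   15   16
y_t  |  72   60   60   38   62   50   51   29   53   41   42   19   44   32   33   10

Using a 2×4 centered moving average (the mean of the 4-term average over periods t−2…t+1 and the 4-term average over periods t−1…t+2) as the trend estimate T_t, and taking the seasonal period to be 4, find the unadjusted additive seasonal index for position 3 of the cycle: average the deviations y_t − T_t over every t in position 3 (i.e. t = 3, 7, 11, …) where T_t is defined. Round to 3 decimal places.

Season position 3 occurs at t = 3, 7, 11 (where T_t is defined).
t=3: T_3 = 56.25000; y_3 − T_3 = 60 − 56.25000 = 3.75000
t=7: T_7 = 46.87500; y_7 − T_7 = 51 − 46.87500 = 4.12500
t=11: T_11 = 37.62500; y_11 − T_11 = 42 − 37.62500 = 4.37500
Mean deviation: (3.75000 + 4.12500 + 4.37500) / 3 = 4.083

4.083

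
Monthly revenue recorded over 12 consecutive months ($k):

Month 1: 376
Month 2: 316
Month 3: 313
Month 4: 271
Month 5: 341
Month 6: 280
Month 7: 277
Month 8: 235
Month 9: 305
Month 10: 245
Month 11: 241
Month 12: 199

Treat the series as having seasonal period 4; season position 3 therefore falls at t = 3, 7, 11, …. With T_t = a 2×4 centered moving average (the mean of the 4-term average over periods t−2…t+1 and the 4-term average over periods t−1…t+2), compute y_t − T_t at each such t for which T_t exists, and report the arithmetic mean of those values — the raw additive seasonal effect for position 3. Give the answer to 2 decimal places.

-1.69

Season position 3 occurs at t = 3, 7 (where T_t is defined).
t=3: T_3 = 314.6250; y_3 − T_3 = 313 − 314.6250 = -1.6250
t=7: T_7 = 278.7500; y_7 − T_7 = 277 − 278.7500 = -1.7500
Mean deviation: (-1.6250 + -1.7500) / 2 = -1.69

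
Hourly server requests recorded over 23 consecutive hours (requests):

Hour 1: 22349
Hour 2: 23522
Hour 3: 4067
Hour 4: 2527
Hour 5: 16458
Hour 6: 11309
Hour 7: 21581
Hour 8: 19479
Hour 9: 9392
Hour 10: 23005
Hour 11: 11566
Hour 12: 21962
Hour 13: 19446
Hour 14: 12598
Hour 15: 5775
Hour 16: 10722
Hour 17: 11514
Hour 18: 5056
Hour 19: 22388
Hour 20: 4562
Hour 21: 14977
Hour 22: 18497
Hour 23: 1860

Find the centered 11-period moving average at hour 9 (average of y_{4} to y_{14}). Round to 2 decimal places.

15393.00

Sum of periods 4–14: 2527 + 16458 + 11309 + 21581 + 19479 + 9392 + 23005 + 11566 + 21962 + 19446 + 12598 = 169323
Divide by 11: 169323 / 11 = 15393.00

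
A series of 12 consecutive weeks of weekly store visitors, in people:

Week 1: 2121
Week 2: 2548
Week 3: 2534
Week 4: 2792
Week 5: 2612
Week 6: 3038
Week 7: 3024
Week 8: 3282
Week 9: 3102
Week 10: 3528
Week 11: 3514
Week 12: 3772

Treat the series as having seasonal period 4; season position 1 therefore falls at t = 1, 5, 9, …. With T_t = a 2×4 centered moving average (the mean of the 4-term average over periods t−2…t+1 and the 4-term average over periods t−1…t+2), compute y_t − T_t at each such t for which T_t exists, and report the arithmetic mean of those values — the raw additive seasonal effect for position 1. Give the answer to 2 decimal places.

Season position 1 occurs at t = 5, 9 (where T_t is defined).
t=5: T_5 = 2805.2500; y_5 − T_5 = 2612 − 2805.2500 = -193.2500
t=9: T_9 = 3295.2500; y_9 − T_9 = 3102 − 3295.2500 = -193.2500
Mean deviation: (-193.2500 + -193.2500) / 2 = -193.25

-193.25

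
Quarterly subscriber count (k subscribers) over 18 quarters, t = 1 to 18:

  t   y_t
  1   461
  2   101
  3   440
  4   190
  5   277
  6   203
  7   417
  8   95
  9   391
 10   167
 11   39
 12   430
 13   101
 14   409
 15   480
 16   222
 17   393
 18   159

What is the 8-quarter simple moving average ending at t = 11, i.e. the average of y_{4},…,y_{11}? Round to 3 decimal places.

Sum of periods 4–11: 190 + 277 + 203 + 417 + 95 + 391 + 167 + 39 = 1779
Divide by 8: 1779 / 8 = 222.375

222.375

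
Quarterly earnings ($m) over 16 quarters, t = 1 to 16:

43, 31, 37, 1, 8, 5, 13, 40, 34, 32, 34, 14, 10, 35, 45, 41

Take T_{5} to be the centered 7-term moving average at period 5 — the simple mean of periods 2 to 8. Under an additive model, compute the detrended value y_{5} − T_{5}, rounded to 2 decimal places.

Trend T_5 = (31 + 37 + 1 + 8 + 5 + 13 + 40) / 7 = 135/7 = 19.2857
Detrended value: 8 − 19.2857 = -11.29

-11.29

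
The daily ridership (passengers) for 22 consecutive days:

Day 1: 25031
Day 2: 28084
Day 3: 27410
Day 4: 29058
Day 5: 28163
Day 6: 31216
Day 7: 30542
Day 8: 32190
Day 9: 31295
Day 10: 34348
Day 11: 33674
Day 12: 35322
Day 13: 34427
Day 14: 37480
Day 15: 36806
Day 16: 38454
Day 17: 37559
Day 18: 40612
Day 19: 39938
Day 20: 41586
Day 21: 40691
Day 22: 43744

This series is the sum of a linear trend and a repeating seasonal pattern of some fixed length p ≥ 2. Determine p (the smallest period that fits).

First differences y_{t+1} − y_t: 3053, -674, 1648, -895, 3053, -674, 1648, -895, 3053, -674, …
The difference pattern repeats every 4 terms and not for any smaller step, so p = 4.

4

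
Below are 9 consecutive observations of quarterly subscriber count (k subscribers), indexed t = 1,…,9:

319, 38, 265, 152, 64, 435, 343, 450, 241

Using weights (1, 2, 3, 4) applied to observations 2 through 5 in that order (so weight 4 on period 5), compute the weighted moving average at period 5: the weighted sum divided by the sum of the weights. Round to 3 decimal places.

128.000

Weighted sum: 1·38 + 2·265 + 3·152 + 4·64 = 38 + 530 + 456 + 256 = 1280
Weight total: 1 + 2 + 3 + 4 = 10
WMA = 1280 / 10 = 128.000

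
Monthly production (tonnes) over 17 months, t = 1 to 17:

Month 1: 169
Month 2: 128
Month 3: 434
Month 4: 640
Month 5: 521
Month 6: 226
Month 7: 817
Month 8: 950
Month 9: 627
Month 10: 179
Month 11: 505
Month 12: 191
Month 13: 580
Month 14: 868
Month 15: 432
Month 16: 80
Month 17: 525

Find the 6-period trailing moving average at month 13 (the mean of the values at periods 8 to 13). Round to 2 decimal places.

505.33

Sum of periods 8–13: 950 + 627 + 179 + 505 + 191 + 580 = 3032
Divide by 6: 3032 / 6 = 505.33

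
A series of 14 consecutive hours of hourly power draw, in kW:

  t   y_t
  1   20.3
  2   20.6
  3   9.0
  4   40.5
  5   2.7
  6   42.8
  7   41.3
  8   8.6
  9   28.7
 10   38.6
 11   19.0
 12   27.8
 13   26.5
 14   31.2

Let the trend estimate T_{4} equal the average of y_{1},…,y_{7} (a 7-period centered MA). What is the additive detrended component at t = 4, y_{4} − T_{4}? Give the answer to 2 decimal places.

15.19

Trend T_4 = (20.3 + 20.6 + 9.0 + 40.5 + 2.7 + 42.8 + 41.3) / 7 = 177.2/7 = 25.3143
Detrended value: 40.5 − 25.3143 = 15.19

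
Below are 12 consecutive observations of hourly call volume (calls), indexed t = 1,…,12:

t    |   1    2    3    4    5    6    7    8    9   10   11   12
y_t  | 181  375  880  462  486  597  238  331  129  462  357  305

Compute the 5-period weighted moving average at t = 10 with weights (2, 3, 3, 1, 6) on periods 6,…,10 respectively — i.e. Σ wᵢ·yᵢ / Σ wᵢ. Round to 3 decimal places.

386.800

Weighted sum: 2·597 + 3·238 + 3·331 + 1·129 + 6·462 = 1194 + 714 + 993 + 129 + 2772 = 5802
Weight total: 2 + 3 + 3 + 1 + 6 = 15
WMA = 5802 / 15 = 386.800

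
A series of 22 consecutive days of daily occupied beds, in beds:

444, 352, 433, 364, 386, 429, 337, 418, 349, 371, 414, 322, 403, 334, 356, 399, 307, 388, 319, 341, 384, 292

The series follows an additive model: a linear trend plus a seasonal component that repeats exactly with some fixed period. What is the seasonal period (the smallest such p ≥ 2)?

First differences y_{t+1} − y_t: -92, 81, -69, 22, 43, -92, 81, -69, 22, 43, -92, 81, …
The difference pattern repeats every 5 terms and not for any smaller step, so p = 5.

5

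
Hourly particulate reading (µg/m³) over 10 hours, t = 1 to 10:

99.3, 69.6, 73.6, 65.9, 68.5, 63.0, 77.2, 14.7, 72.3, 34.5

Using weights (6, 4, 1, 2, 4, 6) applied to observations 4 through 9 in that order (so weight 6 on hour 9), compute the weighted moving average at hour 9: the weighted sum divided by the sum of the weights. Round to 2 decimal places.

Weighted sum: 6·65.9 + 4·68.5 + 1·63.0 + 2·77.2 + 4·14.7 + 6·72.3 = 395.4 + 274.0 + 63.0 + 154.4 + 58.8 + 433.8 = 1379.4
Weight total: 6 + 4 + 1 + 2 + 4 + 6 = 23
WMA = 1379.4 / 23 = 59.97

59.97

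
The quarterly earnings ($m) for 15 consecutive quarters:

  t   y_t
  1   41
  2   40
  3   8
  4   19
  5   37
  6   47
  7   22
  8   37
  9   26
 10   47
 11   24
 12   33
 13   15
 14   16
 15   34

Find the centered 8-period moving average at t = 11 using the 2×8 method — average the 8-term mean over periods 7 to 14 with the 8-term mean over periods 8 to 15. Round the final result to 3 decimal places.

Sum over 7–14: 22 + 37 + 26 + 47 + 24 + 33 + 15 + 16 = 220
Sum over 8–15: 37 + 26 + 47 + 24 + 33 + 15 + 16 + 34 = 232
CMA at t=11 = (220 + 232) / (2·8) = 452 / 16 = 28.250

28.250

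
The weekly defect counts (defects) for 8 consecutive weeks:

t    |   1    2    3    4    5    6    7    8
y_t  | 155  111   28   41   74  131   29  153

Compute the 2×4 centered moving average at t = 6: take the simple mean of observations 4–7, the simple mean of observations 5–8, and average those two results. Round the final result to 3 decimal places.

Sum over 4–7: 41 + 74 + 131 + 29 = 275
Sum over 5–8: 74 + 131 + 29 + 153 = 387
CMA at t=6 = (275 + 387) / (2·4) = 662 / 8 = 82.750

82.750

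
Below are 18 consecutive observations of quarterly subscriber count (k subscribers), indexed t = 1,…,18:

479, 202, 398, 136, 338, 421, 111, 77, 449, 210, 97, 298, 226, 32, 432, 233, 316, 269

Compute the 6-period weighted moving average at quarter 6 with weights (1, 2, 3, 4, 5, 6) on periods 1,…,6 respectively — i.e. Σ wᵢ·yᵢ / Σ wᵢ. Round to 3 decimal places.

325.571

Weighted sum: 1·479 + 2·202 + 3·398 + 4·136 + 5·338 + 6·421 = 479 + 404 + 1194 + 544 + 1690 + 2526 = 6837
Weight total: 1 + 2 + 3 + 4 + 5 + 6 = 21
WMA = 6837 / 21 = 325.571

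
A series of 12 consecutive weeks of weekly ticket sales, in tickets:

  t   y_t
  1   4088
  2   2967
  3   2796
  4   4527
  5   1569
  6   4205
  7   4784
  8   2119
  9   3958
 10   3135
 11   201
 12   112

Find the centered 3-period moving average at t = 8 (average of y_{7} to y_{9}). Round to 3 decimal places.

Sum of periods 7–9: 4784 + 2119 + 3958 = 10861
Divide by 3: 10861 / 3 = 3620.333

3620.333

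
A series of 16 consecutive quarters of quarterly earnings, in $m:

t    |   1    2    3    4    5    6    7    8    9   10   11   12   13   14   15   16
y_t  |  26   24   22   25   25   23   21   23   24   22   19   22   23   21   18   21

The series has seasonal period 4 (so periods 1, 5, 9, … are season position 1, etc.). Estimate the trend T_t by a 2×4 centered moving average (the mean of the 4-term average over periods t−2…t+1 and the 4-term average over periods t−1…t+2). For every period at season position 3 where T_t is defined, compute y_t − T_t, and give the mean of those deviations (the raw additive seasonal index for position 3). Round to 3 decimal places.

Season position 3 occurs at t = 3, 7, 11 (where T_t is defined).
t=3: T_3 = 24.12500; y_3 − T_3 = 22 − 24.12500 = -2.12500
t=7: T_7 = 22.87500; y_7 − T_7 = 21 − 22.87500 = -1.87500
t=11: T_11 = 21.62500; y_11 − T_11 = 19 − 21.62500 = -2.62500
Mean deviation: (-2.12500 + -1.87500 + -2.62500) / 3 = -2.208

-2.208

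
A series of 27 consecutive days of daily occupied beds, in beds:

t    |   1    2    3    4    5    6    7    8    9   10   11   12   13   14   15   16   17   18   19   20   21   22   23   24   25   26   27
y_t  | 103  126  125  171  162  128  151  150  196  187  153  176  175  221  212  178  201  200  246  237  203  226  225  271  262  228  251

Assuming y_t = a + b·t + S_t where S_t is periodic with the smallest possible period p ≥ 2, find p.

5

First differences y_{t+1} − y_t: 23, -1, 46, -9, -34, 23, -1, 46, -9, -34, 23, -1, …
The difference pattern repeats every 5 terms and not for any smaller step, so p = 5.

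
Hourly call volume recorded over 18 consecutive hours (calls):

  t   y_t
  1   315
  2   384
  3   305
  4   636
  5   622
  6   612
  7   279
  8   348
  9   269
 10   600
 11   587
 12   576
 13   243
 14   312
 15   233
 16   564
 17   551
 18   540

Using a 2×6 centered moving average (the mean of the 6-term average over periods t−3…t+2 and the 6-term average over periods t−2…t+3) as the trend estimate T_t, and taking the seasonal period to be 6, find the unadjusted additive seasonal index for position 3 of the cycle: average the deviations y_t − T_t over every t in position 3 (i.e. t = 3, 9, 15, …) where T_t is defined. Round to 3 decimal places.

Season position 3 occurs at t = 9, 15 (where T_t is defined).
t=9: T_9 = 446.16667; y_9 − T_9 = 269 − 446.16667 = -177.16667
t=15: T_15 = 410.16667; y_15 − T_15 = 233 − 410.16667 = -177.16667
Mean deviation: (-177.16667 + -177.16667) / 2 = -177.167

-177.167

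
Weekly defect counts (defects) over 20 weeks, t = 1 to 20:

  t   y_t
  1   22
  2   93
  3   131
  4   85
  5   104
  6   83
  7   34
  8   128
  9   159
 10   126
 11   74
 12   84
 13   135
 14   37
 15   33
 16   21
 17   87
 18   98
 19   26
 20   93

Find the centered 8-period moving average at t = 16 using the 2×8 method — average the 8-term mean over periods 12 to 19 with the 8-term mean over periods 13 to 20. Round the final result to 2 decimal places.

65.69

Sum over 12–19: 84 + 135 + 37 + 33 + 21 + 87 + 98 + 26 = 521
Sum over 13–20: 135 + 37 + 33 + 21 + 87 + 98 + 26 + 93 = 530
CMA at t=16 = (521 + 530) / (2·8) = 1051 / 16 = 65.69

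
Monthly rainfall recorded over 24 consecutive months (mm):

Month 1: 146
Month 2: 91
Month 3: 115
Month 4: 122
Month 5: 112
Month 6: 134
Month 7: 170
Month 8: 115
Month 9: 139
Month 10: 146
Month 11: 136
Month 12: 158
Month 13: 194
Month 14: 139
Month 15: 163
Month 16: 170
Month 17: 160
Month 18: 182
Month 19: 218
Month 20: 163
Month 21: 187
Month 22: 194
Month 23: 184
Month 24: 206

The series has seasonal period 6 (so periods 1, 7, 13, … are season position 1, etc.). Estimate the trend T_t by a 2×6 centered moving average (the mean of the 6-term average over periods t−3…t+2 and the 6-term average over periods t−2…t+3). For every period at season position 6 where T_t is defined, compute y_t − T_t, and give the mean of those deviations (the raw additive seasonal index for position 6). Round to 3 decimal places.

Season position 6 occurs at t = 6, 12, 18 (where T_t is defined).
t=6: T_6 = 130.00000; y_6 − T_6 = 134 − 130.00000 = 4.00000
t=12: T_12 = 154.00000; y_12 − T_12 = 158 − 154.00000 = 4.00000
t=18: T_18 = 178.00000; y_18 − T_18 = 182 − 178.00000 = 4.00000
Mean deviation: (4.00000 + 4.00000 + 4.00000) / 3 = 4.000

4.000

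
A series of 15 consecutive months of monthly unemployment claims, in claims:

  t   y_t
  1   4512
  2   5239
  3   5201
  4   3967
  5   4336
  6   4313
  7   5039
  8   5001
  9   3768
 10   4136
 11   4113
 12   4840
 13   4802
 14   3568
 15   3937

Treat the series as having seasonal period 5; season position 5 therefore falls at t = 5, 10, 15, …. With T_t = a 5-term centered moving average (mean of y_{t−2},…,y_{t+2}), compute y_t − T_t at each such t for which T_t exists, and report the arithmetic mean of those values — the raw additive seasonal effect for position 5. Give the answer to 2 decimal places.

-235.40

Season position 5 occurs at t = 5, 10 (where T_t is defined).
t=5: T_5 = 4571.2000; y_5 − T_5 = 4336 − 4571.2000 = -235.2000
t=10: T_10 = 4371.6000; y_10 − T_10 = 4136 − 4371.6000 = -235.6000
Mean deviation: (-235.2000 + -235.6000) / 2 = -235.40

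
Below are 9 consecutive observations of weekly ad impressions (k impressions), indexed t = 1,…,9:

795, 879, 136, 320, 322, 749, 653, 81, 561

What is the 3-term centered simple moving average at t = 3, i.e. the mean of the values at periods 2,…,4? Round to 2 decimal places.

Sum of periods 2–4: 879 + 136 + 320 = 1335
Divide by 3: 1335 / 3 = 445.00

445.00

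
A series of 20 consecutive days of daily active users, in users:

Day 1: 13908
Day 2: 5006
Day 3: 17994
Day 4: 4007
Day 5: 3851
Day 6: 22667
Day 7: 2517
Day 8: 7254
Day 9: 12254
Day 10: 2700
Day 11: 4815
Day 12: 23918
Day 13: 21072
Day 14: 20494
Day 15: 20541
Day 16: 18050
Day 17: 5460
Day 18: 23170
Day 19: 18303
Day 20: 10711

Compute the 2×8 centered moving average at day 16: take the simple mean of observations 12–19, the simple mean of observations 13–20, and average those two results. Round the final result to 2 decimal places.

18050.56

Sum over 12–19: 23918 + 21072 + 20494 + 20541 + 18050 + 5460 + 23170 + 18303 = 151008
Sum over 13–20: 21072 + 20494 + 20541 + 18050 + 5460 + 23170 + 18303 + 10711 = 137801
CMA at t=16 = (151008 + 137801) / (2·8) = 288809 / 16 = 18050.56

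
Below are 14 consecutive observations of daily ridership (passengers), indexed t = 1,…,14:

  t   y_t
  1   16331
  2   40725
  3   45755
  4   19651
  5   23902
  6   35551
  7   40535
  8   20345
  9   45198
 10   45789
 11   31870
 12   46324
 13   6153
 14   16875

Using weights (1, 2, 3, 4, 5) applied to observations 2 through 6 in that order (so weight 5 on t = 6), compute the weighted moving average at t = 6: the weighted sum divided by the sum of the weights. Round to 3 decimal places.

Weighted sum: 1·40725 + 2·45755 + 3·19651 + 4·23902 + 5·35551 = 40725 + 91510 + 58953 + 95608 + 177755 = 464551
Weight total: 1 + 2 + 3 + 4 + 5 = 15
WMA = 464551 / 15 = 30970.067

30970.067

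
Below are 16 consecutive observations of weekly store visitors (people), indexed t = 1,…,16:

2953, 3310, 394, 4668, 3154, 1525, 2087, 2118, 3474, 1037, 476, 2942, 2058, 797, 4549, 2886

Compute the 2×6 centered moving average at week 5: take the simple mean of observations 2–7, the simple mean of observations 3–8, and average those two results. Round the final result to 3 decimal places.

2423.667

Sum over 2–7: 3310 + 394 + 4668 + 3154 + 1525 + 2087 = 15138
Sum over 3–8: 394 + 4668 + 3154 + 1525 + 2087 + 2118 = 13946
CMA at t=5 = (15138 + 13946) / (2·6) = 29084 / 12 = 2423.667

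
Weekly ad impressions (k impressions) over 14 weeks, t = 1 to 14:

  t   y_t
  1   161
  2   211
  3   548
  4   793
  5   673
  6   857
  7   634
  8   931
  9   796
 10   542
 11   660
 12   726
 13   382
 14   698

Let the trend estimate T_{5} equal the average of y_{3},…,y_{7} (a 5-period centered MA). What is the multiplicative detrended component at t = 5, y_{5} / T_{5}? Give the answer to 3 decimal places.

Trend T_5 = (548 + 793 + 673 + 857 + 634) / 5 = 3505/5 = 701.00000
Ratio to trend: 673 / 701.00000 = 0.960

0.960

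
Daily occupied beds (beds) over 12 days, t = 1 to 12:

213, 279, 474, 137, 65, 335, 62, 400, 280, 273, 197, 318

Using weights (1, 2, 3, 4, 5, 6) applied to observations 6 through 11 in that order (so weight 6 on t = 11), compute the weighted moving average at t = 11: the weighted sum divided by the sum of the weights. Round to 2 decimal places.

253.62

Weighted sum: 1·335 + 2·62 + 3·400 + 4·280 + 5·273 + 6·197 = 335 + 124 + 1200 + 1120 + 1365 + 1182 = 5326
Weight total: 1 + 2 + 3 + 4 + 5 + 6 = 21
WMA = 5326 / 21 = 253.62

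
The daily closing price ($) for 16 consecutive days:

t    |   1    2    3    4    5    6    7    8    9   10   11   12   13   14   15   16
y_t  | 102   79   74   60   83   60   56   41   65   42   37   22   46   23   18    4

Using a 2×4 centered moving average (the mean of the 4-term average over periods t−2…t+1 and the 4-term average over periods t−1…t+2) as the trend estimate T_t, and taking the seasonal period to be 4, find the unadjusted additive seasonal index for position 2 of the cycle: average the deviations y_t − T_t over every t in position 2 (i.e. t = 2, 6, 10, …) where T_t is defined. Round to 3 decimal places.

-2.083

Season position 2 occurs at t = 6, 10, 14 (where T_t is defined).
t=6: T_6 = 62.37500; y_6 − T_6 = 60 − 62.37500 = -2.37500
t=10: T_10 = 43.87500; y_10 − T_10 = 42 − 43.87500 = -1.87500
t=14: T_14 = 25.00000; y_14 − T_14 = 23 − 25.00000 = -2.00000
Mean deviation: (-2.37500 + -1.87500 + -2.00000) / 3 = -2.083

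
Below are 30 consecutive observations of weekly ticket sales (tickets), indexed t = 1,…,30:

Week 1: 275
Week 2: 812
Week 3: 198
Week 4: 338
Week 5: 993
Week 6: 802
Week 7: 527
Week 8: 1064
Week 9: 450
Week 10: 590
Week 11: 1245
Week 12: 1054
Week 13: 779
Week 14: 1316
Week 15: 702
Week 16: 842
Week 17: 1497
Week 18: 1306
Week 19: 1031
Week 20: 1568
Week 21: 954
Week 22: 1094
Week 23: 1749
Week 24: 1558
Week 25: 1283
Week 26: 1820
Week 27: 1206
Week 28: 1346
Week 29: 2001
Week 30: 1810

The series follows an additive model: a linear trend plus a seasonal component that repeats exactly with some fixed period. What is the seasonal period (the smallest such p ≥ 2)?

First differences y_{t+1} − y_t: 537, -614, 140, 655, -191, -275, 537, -614, 140, 655, -191, -275, 537, -614, …
The difference pattern repeats every 6 terms and not for any smaller step, so p = 6.

6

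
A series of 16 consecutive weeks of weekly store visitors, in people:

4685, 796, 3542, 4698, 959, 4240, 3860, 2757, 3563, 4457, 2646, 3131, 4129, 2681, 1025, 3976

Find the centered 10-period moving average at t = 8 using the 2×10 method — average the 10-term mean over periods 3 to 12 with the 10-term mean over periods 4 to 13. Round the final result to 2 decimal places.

3414.65

Sum over 3–12: 3542 + 4698 + 959 + 4240 + 3860 + 2757 + 3563 + 4457 + 2646 + 3131 = 33853
Sum over 4–13: 4698 + 959 + 4240 + 3860 + 2757 + 3563 + 4457 + 2646 + 3131 + 4129 = 34440
CMA at t=8 = (33853 + 34440) / (2·10) = 68293 / 20 = 3414.65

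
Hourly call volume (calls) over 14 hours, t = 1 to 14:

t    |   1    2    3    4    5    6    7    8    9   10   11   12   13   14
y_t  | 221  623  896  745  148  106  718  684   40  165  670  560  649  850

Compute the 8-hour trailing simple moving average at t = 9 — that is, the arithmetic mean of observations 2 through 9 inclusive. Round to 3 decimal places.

495.000

Sum of periods 2–9: 623 + 896 + 745 + 148 + 106 + 718 + 684 + 40 = 3960
Divide by 8: 3960 / 8 = 495.000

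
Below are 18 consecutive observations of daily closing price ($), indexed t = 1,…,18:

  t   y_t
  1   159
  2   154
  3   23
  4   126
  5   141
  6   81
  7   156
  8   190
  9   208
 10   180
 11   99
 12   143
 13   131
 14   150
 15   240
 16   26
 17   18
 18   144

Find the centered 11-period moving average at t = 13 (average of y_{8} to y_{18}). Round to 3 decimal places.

139.000

Sum of periods 8–18: 190 + 208 + 180 + 99 + 143 + 131 + 150 + 240 + 26 + 18 + 144 = 1529
Divide by 11: 1529 / 11 = 139.000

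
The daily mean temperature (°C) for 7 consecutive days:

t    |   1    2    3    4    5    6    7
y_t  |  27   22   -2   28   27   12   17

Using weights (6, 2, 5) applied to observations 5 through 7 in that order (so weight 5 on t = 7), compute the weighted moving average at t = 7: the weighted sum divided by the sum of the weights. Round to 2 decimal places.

Weighted sum: 6·27 + 2·12 + 5·17 = 162 + 24 + 85 = 271
Weight total: 6 + 2 + 5 = 13
WMA = 271 / 13 = 20.85

20.85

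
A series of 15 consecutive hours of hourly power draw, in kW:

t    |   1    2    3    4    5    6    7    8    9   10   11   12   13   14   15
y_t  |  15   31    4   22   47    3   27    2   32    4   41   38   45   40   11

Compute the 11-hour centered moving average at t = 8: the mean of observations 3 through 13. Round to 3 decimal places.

24.091

Sum of periods 3–13: 4 + 22 + 47 + 3 + 27 + 2 + 32 + 4 + 41 + 38 + 45 = 265
Divide by 11: 265 / 11 = 24.091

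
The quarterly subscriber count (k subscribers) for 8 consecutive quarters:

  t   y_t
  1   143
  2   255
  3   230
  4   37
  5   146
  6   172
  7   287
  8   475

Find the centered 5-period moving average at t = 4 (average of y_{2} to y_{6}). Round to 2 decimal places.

168.00

Sum of periods 2–6: 255 + 230 + 37 + 146 + 172 = 840
Divide by 5: 840 / 5 = 168.00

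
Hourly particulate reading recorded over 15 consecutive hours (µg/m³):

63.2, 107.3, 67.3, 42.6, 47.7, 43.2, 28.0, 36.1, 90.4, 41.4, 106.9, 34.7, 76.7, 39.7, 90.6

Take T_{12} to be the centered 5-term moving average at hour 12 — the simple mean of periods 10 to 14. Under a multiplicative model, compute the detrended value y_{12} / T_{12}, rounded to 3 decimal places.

0.579

Trend T_12 = (41.4 + 106.9 + 34.7 + 76.7 + 39.7) / 5 = 299.4/5 = 59.88000
Ratio to trend: 34.7 / 59.88000 = 0.579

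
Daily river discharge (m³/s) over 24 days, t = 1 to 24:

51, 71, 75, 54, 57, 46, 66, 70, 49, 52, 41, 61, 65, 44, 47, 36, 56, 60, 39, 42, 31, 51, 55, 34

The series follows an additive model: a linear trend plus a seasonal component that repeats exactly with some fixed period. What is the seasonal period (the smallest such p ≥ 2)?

5

First differences y_{t+1} − y_t: 20, 4, -21, 3, -11, 20, 4, -21, 3, -11, 20, 4, …
The difference pattern repeats every 5 terms and not for any smaller step, so p = 5.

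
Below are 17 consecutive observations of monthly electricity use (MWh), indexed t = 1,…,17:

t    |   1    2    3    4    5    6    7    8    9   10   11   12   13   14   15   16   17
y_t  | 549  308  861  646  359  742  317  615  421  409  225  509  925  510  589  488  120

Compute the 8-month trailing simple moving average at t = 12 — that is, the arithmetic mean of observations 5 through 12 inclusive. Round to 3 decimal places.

Sum of periods 5–12: 359 + 742 + 317 + 615 + 421 + 409 + 225 + 509 = 3597
Divide by 8: 3597 / 8 = 449.625

449.625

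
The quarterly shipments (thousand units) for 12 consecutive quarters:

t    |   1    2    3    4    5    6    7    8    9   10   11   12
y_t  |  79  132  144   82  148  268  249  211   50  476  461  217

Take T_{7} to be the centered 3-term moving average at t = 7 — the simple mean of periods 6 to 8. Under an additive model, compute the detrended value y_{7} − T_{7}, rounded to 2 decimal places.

Trend T_7 = (268 + 249 + 211) / 3 = 728/3 = 242.6667
Detrended value: 249 − 242.6667 = 6.33

6.33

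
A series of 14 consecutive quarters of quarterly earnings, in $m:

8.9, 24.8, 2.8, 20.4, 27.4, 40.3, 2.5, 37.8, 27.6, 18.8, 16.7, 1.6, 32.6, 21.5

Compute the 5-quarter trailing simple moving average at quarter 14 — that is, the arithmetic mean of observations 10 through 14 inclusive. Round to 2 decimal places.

18.24

Sum of periods 10–14: 18.8 + 16.7 + 1.6 + 32.6 + 21.5 = 91.2
Divide by 5: 91.2 / 5 = 18.24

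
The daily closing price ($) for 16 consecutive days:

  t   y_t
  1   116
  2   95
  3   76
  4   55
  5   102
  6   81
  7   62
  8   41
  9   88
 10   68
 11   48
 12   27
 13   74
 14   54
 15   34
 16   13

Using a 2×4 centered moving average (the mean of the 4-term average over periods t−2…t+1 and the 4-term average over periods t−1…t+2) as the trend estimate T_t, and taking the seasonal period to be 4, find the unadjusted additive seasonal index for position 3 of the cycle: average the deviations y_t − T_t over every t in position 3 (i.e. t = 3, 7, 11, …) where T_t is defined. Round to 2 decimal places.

-7.83

Season position 3 occurs at t = 3, 7, 11 (where T_t is defined).
t=3: T_3 = 83.7500; y_3 − T_3 = 76 − 83.7500 = -7.7500
t=7: T_7 = 69.7500; y_7 − T_7 = 62 − 69.7500 = -7.7500
t=11: T_11 = 56.0000; y_11 − T_11 = 48 − 56.0000 = -8.0000
Mean deviation: (-7.7500 + -7.7500 + -8.0000) / 3 = -7.83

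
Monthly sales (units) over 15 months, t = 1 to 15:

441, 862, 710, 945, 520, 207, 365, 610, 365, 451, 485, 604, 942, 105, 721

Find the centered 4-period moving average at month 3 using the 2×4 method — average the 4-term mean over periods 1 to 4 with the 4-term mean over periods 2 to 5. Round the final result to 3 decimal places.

749.375

Sum over 1–4: 441 + 862 + 710 + 945 = 2958
Sum over 2–5: 862 + 710 + 945 + 520 = 3037
CMA at t=3 = (2958 + 3037) / (2·4) = 5995 / 8 = 749.375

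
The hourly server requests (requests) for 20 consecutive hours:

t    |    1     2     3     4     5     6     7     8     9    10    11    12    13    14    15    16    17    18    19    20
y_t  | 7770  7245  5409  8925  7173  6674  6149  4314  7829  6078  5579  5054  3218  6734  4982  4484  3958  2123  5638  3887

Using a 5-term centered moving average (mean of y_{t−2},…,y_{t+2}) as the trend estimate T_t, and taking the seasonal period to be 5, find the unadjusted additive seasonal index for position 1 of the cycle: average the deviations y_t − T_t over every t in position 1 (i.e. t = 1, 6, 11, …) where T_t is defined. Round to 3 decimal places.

27.400

Season position 1 occurs at t = 6, 11, 16 (where T_t is defined).
t=6: T_6 = 6647.00000; y_6 − T_6 = 6674 − 6647.00000 = 27.00000
t=11: T_11 = 5551.60000; y_11 − T_11 = 5579 − 5551.60000 = 27.40000
t=16: T_16 = 4456.20000; y_16 − T_16 = 4484 − 4456.20000 = 27.80000
Mean deviation: (27.00000 + 27.40000 + 27.80000) / 3 = 27.400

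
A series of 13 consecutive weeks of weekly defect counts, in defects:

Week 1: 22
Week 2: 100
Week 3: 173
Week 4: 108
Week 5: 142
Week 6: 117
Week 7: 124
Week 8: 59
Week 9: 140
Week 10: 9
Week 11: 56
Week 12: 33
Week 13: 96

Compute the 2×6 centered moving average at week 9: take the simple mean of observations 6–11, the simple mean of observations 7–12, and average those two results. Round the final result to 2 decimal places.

Sum over 6–11: 117 + 124 + 59 + 140 + 9 + 56 = 505
Sum over 7–12: 124 + 59 + 140 + 9 + 56 + 33 = 421
CMA at t=9 = (505 + 421) / (2·6) = 926 / 12 = 77.17

77.17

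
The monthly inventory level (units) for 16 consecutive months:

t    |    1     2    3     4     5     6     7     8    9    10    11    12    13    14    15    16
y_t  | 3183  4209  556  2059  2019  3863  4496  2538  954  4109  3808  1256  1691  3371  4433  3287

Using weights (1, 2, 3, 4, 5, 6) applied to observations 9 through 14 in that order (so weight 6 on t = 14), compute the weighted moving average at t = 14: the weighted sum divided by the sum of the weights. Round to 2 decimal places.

Weighted sum: 1·954 + 2·4109 + 3·3808 + 4·1256 + 5·1691 + 6·3371 = 954 + 8218 + 11424 + 5024 + 8455 + 20226 = 54301
Weight total: 1 + 2 + 3 + 4 + 5 + 6 = 21
WMA = 54301 / 21 = 2585.76

2585.76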